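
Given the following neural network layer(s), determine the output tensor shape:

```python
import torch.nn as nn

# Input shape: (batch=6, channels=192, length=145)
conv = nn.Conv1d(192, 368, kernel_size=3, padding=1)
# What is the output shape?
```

Input: (6, 192, 145) -> Output: (6, 368, 145)

Answer: (6, 368, 145)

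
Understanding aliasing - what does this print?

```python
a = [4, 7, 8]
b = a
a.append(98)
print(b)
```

Key concept: basic list aliasing.
Step by step:
`a = [4, 7, 8]` → a = [4, 7, 8]
`b = a` → b = [4, 7, 8] (same object as a)
`a.append(98)` → a = [4, 7, 8, 98] (same object as b); b = [4, 7, 8, 98] (same object as a)
`print(b)` → prints [4, 7, 8, 98]

Answer: [4, 7, 8, 98]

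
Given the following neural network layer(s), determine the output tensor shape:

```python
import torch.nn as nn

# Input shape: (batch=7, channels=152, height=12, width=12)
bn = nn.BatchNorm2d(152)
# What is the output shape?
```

Input: (7, 152, 12, 12) -> Output: (7, 152, 12, 12)

Answer: (7, 152, 12, 12)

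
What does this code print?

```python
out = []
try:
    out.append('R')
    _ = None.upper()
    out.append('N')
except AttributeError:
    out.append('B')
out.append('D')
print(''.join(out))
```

Execution trace: 'R' (try body) → 'B' (except AttributeError) → 'D' (after the try/except). Output: RBD

Answer: RBD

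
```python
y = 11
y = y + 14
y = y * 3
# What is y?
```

Trace:
`y = 11` → y = 11
`y = y + 14` → y = 25
`y = y * 3` → y = 75
So y = 75

Answer: 75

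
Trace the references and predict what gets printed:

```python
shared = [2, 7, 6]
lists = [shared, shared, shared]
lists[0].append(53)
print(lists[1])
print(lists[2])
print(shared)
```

Key concept: list of same reference.
Step by step:
`shared = [2, 7, 6]` → shared = [2, 7, 6]
`lists = [shared, shared, shared]` → lists = [[2, 7, 6], [2, 7, 6], [2, 7, 6]]
`lists[0].append(53)` → shared = [2, 7, 6, 53]; lists = [[2, 7, 6, 53], [2, 7, 6, 53], [2, 7, 6, 53]]
`print(lists[1])` → prints [2, 7, 6, 53]
`print(lists[2])` → prints [2, 7, 6, 53]
`print(shared)` → prints [2, 7, 6, 53]

Answer:
[2, 7, 6, 53]
[2, 7, 6, 53]
[2, 7, 6, 53]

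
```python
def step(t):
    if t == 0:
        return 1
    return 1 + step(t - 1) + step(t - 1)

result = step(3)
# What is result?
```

step(t) = 1 + 2·step(t-1), step(0)=1. Closed form: (1+1)·2^3 - 1 = 15.

Answer: 15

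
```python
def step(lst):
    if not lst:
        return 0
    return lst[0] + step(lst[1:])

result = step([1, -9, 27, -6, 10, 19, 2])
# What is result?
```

1 + (-9) + 27 + (-6) + 10 + 19 + 2 + 0 = 44

Answer: 44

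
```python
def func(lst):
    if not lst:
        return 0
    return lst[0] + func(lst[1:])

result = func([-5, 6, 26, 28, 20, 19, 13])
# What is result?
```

(-5) + 6 + 26 + 28 + 20 + 19 + 13 + 0 = 107

Answer: 107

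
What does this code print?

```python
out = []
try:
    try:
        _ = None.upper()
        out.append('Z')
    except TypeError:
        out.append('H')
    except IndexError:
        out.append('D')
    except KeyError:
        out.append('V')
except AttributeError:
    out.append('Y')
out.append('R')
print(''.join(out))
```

Execution trace: 'Y' (outer except AttributeError) → 'R' (after the try/except). Output: YR

Answer: YR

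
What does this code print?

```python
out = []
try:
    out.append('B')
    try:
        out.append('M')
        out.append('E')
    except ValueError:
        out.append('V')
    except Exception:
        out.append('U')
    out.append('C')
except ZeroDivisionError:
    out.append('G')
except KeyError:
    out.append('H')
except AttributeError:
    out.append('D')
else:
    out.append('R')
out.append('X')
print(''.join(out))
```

Execution trace: 'B' (try body) → 'M' (inner try body) → 'E' (inner try body, no exception) → 'C' (try body, no exception) → 'R' (else) → 'X' (after the try/except). Output: BMECRX

Answer: BMECRX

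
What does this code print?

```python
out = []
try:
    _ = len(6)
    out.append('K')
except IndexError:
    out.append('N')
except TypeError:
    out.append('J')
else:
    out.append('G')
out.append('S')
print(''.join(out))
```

Execution trace: 'J' (except TypeError) → 'S' (after the try/except). Output: JS

Answer: JS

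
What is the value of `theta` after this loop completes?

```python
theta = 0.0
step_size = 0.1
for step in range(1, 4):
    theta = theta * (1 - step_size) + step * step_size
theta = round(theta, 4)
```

Moving average with lr=0.1
`theta` takes the values: 0.0 → 0.1 → 0.29 → 0.561

Answer: 0.561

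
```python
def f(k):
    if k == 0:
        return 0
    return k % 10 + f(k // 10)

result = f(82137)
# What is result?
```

Sum of digits of 82137: 7 + 3 + 1 + 2 + 8 = 21

Answer: 21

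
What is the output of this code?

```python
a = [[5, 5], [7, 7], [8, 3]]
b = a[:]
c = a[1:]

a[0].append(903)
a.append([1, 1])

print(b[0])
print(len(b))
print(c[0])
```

Key concept: slice with nested mutation.
Step by step:
`a = [[5, 5], [7, 7], [8, 3]]` → a = [[5, 5], [7, 7], [8, 3]]
`b = a[:]` → b = [[5, 5], [7, 7], [8, 3]]
`c = a[1:]` → c = [[7, 7], [8, 3]]
`a[0].append(903)` → a = [[5, 5, 903], [7, 7], [8, 3]]; b = [[5, 5, 903], [7, 7], [8, 3]]
`a.append([1, 1])` → a = [[5, 5, 903], [7, 7], [8, 3], [1, 1]]
`print(b[0])` → prints [5, 5, 903]
`print(len(b))` → prints 3
`print(c[0])` → prints [7, 7]

Answer:
[5, 5, 903]
3
[7, 7]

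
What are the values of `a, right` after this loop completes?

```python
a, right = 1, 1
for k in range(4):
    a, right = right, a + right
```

Fibonacci: after 4 iterations
`a, right` takes the values: (1, 1) → (1, 2) → (2, 3) → (3, 5) → (5, 8)

Answer: 5, 8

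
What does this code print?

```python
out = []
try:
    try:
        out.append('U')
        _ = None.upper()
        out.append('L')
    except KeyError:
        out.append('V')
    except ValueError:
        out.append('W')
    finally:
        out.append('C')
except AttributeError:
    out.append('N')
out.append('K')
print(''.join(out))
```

Execution trace: 'U' (try body) → 'C' (finally) → 'N' (outer except AttributeError) → 'K' (after the try/except). Output: UCNK

Answer: UCNK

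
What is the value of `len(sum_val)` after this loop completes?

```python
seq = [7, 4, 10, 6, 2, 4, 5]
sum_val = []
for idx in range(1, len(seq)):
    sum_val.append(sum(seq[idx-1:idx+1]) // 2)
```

Number of 2-element averages
`sum_val` takes the values: [] → [5] → [5, 7] → [5, 7, 8] → [5, 7, 8, 4] → [5, 7, 8, 4, 3] → [5, 7, 8, 4, 3, 4]
So `len(sum_val)` = 6

Answer: 6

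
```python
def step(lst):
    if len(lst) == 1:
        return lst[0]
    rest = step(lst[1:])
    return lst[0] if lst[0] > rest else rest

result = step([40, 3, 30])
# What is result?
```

Recursive max over [40, 3, 30] = 40

Answer: 40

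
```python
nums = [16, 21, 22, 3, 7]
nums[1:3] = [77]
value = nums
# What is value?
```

Trace:
`nums = [16, 21, 22, 3, 7]` → nums = [16, 21, 22, 3, 7]
`nums[1:3] = [77]` → nums = [16, 77, 3, 7]
`value = nums` → value = [16, 77, 3, 7]
So value = [16, 77, 3, 7]

Answer: [16, 77, 3, 7]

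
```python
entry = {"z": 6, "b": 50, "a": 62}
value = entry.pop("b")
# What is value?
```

Trace:
`entry = {"z": 6, "b": 50, "a": 62}` → entry = {'z': 6, 'b': 50, 'a': 62}
`value = entry.pop("b")` → entry = {'z': 6, 'a': 62}; value = 50
So value = 50

Answer: 50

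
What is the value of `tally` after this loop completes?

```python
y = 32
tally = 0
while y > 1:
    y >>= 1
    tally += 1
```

Count right shifts until 1
`tally` takes the values: 0 → 1 → 2 → 3 → 4 → 5

Answer: 5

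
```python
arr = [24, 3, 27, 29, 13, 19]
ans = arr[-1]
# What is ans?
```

Trace:
`arr = [24, 3, 27, 29, 13, 19]` → arr = [24, 3, 27, 29, 13, 19]
`ans = arr[-1]` → ans = 19
So ans = 19

Answer: 19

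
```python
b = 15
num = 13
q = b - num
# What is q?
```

Trace:
`b = 15` → b = 15
`num = 13` → num = 13
`q = b - num` → q = 2
So q = 2

Answer: 2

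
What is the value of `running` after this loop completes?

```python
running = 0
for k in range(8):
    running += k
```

Sum of 0 to 7 = 28
`running` takes the values: 0 → 1 → 3 → 6 → 10 → 15 → 21 → 28

Answer: 28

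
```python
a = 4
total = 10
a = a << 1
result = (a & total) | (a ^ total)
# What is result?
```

Trace:
`a = 4` → a = 4
`total = 10` → total = 10
`a = a << 1` → a = 8
`result = (a & total) | (a ^ total)` → result = 10
So result = 10

Answer: 10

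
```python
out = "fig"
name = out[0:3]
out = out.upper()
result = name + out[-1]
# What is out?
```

Trace:
`out = "fig"` → out = 'fig'
`name = out[0:3]` → name = 'fig'
`out = out.upper()` → out = 'FIG'
`result = name + out[-1]` → result = 'figG'
So out = 'FIG'

Answer: 'FIG'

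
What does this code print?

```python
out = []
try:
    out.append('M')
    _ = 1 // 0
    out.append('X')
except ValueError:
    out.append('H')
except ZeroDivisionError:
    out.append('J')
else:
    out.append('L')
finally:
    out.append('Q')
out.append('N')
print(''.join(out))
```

Execution trace: 'M' (try body) → 'J' (except ZeroDivisionError) → 'Q' (finally) → 'N' (after the try/except). Output: MJQN

Answer: MJQN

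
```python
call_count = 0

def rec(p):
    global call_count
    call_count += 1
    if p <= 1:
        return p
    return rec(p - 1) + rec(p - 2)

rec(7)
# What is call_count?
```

Calls(p) = 1 + Calls(p-1) + Calls(p-2); Calls(0)=Calls(1)=1. For p=7 this gives 41.

Answer: 41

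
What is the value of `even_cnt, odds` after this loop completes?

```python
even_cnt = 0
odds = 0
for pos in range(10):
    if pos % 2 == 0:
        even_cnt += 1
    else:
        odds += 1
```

Count evens and odds in range(10)
`even_cnt, odds` takes the values: (0, 0) → (1, 0) → (1, 1) → (2, 1) → (2, 2) → (3, 2) → (3, 3) → (4, 3) → (4, 4) → (5, 4) → (5, 5)

Answer: 5, 5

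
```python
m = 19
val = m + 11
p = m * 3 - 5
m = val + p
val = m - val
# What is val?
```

Trace:
`m = 19` → m = 19
`val = m + 11` → val = 30
`p = m * 3 - 5` → p = 52
`m = val + p` → m = 82
`val = m - val` → val = 52
So val = 52

Answer: 52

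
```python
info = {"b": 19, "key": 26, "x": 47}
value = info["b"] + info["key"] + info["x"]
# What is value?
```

Trace:
`info = {"b": 19, "key": 26, "x": 47}` → info = {'b': 19, 'key': 26, 'x': 47}
`value = info["b"] + info["key"] + info["x"]` → value = 92
So value = 92

Answer: 92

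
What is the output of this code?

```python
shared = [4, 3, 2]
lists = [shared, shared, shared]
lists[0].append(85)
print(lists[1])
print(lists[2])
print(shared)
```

Key concept: list of same reference.
Step by step:
`shared = [4, 3, 2]` → shared = [4, 3, 2]
`lists = [shared, shared, shared]` → lists = [[4, 3, 2], [4, 3, 2], [4, 3, 2]]
`lists[0].append(85)` → shared = [4, 3, 2, 85]; lists = [[4, 3, 2, 85], [4, 3, 2, 85], [4, 3, 2, 85]]
`print(lists[1])` → prints [4, 3, 2, 85]
`print(lists[2])` → prints [4, 3, 2, 85]
`print(shared)` → prints [4, 3, 2, 85]

Answer:
[4, 3, 2, 85]
[4, 3, 2, 85]
[4, 3, 2, 85]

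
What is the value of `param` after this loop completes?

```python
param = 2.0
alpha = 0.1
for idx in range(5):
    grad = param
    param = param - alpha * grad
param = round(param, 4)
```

Gradient descent: w = 2.0 * (1 - 0.1)^5
`param` takes the values: 2.0 → 1.8 → 1.62 → 1.458 → 1.3122 → 1.18098 → 1.181

Answer: 1.181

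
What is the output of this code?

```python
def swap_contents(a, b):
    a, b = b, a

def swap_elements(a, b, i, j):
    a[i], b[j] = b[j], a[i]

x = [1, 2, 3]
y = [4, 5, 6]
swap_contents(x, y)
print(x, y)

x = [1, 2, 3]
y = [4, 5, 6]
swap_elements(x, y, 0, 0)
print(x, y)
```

Key concept: parameter rebinding vs mutation.
Step by step:
`x = [1, 2, 3]` → x = [1, 2, 3]
`y = [4, 5, 6]` → y = [4, 5, 6]
`swap_contents(x, y)` → no visible change to tracked variables
`print(x, y)` → prints [1, 2, 3] [4, 5, 6]
`x = [1, 2, 3]` → x = [1, 2, 3]
`y = [4, 5, 6]` → y = [4, 5, 6]
`swap_elements(x, y, 0, 0)` → x = [4, 2, 3]; y = [1, 5, 6]
`print(x, y)` → prints [4, 2, 3] [1, 5, 6]

Answer:
[1, 2, 3] [4, 5, 6]
[4, 2, 3] [1, 5, 6]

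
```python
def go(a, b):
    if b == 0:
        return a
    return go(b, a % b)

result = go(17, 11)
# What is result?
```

go(17, 11) -> go(11, 6) -> go(6, 5) -> go(5, 1) -> go(1, 0) -> 1

Answer: 1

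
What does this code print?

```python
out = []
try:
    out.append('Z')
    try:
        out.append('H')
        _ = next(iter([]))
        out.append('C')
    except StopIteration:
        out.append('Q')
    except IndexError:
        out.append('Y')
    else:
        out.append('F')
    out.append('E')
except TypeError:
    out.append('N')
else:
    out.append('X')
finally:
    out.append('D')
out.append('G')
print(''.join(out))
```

Execution trace: 'Z' (try body) → 'H' (inner try body) → 'Q' (inner except StopIteration) → 'E' (try body, no exception) → 'X' (else) → 'D' (finally) → 'G' (after the try/except). Output: ZHQEXDG

Answer: ZHQEXDG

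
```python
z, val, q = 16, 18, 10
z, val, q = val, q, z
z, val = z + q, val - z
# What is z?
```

Trace:
`z, val, q = 16, 18, 10` → z = 16; val = 18; q = 10
`z, val, q = val, q, z` → z = 18; val = 10; q = 16
`z, val = z + q, val - z` → z = 34; val = -8
So z = 34

Answer: 34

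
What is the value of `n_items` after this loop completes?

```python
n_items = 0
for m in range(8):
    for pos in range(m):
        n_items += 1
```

Triangle number: 0+1+2+...+7
`n_items` takes the values: 0 → 1 → 2 → 3 → 4 → 5 → 6 → 7 → 8 → 9 → 10 → 11 → 12 → 13 → 14 → 15 → 16 → 17 → 18 → 19 → 20 → 21 → 22 → 23 → 24 → 25 → 26 → 27 → 28

Answer: 28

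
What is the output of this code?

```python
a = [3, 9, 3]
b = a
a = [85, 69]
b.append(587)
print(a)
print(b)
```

Key concept: rebinding vs mutation: a is rebound to a new list, b still points at the original.
Step by step:
`a = [3, 9, 3]` → a = [3, 9, 3]
`b = a` → b = [3, 9, 3] (same object as a)
`a = [85, 69]` → a = [85, 69]
`b.append(587)` → b = [3, 9, 3, 587]
`print(a)` → prints [85, 69]
`print(b)` → prints [3, 9, 3, 587]

Answer:
[85, 69]
[3, 9, 3, 587]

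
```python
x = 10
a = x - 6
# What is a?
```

Trace:
`x = 10` → x = 10
`a = x - 6` → a = 4
So a = 4

Answer: 4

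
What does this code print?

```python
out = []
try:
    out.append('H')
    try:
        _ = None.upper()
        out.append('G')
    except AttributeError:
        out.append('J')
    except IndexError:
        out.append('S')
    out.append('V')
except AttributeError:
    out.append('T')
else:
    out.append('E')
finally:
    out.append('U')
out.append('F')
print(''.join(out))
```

Execution trace: 'H' (try body) → 'J' (inner except AttributeError) → 'V' (try body, no exception) → 'E' (else) → 'U' (finally) → 'F' (after the try/except). Output: HJVEUF

Answer: HJVEUF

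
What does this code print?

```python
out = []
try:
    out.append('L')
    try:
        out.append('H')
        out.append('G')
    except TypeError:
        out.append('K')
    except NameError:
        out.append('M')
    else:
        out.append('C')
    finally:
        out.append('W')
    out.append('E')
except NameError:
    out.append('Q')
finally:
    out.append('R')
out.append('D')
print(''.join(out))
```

Execution trace: 'L' (try body) → 'H' (inner try body) → 'G' (inner try body, no exception) → 'C' (inner else) → 'W' (inner finally) → 'E' (try body, no exception) → 'R' (finally) → 'D' (after the try/except). Output: LHGCWERD

Answer: LHGCWERD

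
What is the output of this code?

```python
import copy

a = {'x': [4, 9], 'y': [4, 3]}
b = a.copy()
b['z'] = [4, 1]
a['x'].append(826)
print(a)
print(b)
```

Key concept: shallow copy of dict with mutable values.
Step by step:
`a = {'x': [4, 9], 'y': [4, 3]}` → a = {'x': [4, 9], 'y': [4, 3]}
`b = a.copy()` → b = {'x': [4, 9], 'y': [4, 3]}
`b['z'] = [4, 1]` → b = {'x': [4, 9], 'y': [4, 3], 'z': [4, 1]}
`a['x'].append(826)` → a = {'x': [4, 9, 826], 'y': [4, 3]}; b = {'x': [4, 9, 826], 'y': [4, 3], 'z': [4, 1]}
`print(a)` → prints {'x': [4, 9, 826], 'y': [4, 3]}
`print(b)` → prints {'x': [4, 9, 826], 'y': [4, 3], 'z': [4, 1]}

Answer:
{'x': [4, 9, 826], 'y': [4, 3]}
{'x': [4, 9, 826], 'y': [4, 3], 'z': [4, 1]}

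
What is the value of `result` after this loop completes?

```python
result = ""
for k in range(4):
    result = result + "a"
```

Repeat 'a' 4 times
`result` takes the values: "" → "a" → "aa" → "aaa" → "aaaa"

Answer: "aaaa"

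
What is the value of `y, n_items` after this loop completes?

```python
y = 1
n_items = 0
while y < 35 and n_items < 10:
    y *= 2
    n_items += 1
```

Double until >= 35 or 10 iterations
`y, n_items` takes the values: (1, 0) → (2, 0) → (2, 1) → (4, 1) → (4, 2) → (8, 2) → (8, 3) → (16, 3) → (16, 4) → (32, 4) → (32, 5) → (64, 5) → (64, 6)

Answer: 64, 6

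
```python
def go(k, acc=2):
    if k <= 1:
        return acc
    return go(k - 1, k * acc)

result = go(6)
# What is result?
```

Accumulator trace (n, acc): (6, 2) -> (5, 12) -> (4, 60) -> (3, 240) -> (2, 720) -> (1, 1440) -> return 1440

Answer: 1440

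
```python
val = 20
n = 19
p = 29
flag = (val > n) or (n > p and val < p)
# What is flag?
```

Trace:
`val = 20` → val = 20
`n = 19` → n = 19
`p = 29` → p = 29
`flag = (val > n) or (n > p and val < p)` → flag = True
So flag = True

Answer: True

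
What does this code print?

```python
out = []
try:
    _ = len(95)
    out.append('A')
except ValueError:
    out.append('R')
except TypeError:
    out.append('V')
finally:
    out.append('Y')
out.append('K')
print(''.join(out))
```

Execution trace: 'V' (except TypeError) → 'Y' (finally) → 'K' (after the try/except). Output: VYK

Answer: VYK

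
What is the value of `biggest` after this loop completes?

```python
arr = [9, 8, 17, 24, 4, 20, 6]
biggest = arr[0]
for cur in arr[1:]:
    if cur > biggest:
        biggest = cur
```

Maximum of [9, 8, 17, 24, 4, 20, 6]
`biggest` takes the values: 9 → 17 → 24

Answer: 24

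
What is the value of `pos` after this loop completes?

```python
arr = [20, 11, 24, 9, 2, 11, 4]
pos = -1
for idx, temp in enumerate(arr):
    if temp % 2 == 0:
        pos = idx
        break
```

First even number index in [20, 11, 24, 9, 2, 11, 4]
`pos` takes the values: -1 → 0

Answer: 0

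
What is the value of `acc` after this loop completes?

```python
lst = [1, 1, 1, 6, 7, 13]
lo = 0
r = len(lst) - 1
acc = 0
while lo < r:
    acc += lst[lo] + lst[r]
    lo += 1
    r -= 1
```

Sum of pairs from ends
`acc` takes the values: 0 → 14 → 22 → 29

Answer: 29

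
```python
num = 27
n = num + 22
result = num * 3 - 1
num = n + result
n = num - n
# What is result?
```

Trace:
`num = 27` → num = 27
`n = num + 22` → n = 49
`result = num * 3 - 1` → result = 80
`num = n + result` → num = 129
`n = num - n` → n = 80
So result = 80

Answer: 80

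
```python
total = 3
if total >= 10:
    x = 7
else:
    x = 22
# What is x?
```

Trace:
`total = 3` → total = 3
`if total >= 10: ...` → total >= 10 is False, take else branch → x = 22
So x = 22

Answer: 22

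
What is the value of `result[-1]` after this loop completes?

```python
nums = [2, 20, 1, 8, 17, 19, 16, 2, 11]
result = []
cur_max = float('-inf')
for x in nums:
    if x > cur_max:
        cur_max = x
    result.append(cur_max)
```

Running max ends at 20
`result` takes the values: [] → [2] → [2, 20] → [2, 20, 20] → [2, 20, 20, 20] → [2, 20, 20, 20, 20] → [2, 20, 20, 20, 20, 20] → [2, 20, 20, 20, 20, 20, 20] → [2, 20, 20, 20, 20, 20, 20, 20] → [2, 20, 20, 20, 20, 20, 20, 20, 20]
So `result[-1]` = 20

Answer: 20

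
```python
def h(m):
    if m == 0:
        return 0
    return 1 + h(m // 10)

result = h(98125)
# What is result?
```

Count of digits of 98125: 5

Answer: 5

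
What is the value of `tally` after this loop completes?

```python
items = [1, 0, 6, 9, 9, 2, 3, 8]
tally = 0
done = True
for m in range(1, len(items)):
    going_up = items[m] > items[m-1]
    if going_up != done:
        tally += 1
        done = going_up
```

Count direction changes in [1, 0, 6, 9, 9, 2, 3, 8]
`tally` takes the values: 0 → 1 → 2 → 3 → 4

Answer: 4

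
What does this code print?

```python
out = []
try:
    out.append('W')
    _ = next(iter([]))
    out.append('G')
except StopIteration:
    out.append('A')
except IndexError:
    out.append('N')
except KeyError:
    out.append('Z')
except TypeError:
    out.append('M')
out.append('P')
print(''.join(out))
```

Execution trace: 'W' (try body) → 'A' (except StopIteration) → 'P' (after the try/except). Output: WAP

Answer: WAP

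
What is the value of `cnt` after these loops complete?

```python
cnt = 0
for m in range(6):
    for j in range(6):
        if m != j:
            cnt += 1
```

6² - 6 (exclude diagonal)
`cnt` takes the values: 0 → 1 → 2 → 3 → 4 → 5 → 6 → 7 → 8 → 9 → 10 → 11 → 12 → 13 → 14 → 15 → 16 → 17 → 18 → 19 → 20 → 21 → 22 → 23 → 24 → 25 → 26 → 27 → 28 → 29 → 30

Answer: 30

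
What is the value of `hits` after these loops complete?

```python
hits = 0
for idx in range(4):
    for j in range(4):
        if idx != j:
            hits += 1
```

4² - 4 (exclude diagonal)
`hits` takes the values: 0 → 1 → 2 → 3 → 4 → 5 → 6 → 7 → 8 → 9 → 10 → 11 → 12

Answer: 12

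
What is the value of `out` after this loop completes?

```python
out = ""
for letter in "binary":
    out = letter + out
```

Reverse 'binary'
`out` takes the values: "" → "b" → "ib" → "nib" → "anib" → "ranib" → "yranib"

Answer: "yranib"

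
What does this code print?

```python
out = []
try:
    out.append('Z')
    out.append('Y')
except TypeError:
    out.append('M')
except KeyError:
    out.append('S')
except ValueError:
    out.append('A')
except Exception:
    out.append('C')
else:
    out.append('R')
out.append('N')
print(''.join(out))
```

Execution trace: 'Z' (try body) → 'Y' (try body, no exception) → 'R' (else) → 'N' (after the try/except). Output: ZYRN

Answer: ZYRN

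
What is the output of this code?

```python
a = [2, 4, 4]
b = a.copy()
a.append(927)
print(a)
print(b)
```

Key concept: list.copy() creates independent copy.
Step by step:
`a = [2, 4, 4]` → a = [2, 4, 4]
`b = a.copy()` → b = [2, 4, 4]
`a.append(927)` → a = [2, 4, 4, 927]
`print(a)` → prints [2, 4, 4, 927]
`print(b)` → prints [2, 4, 4]

Answer:
[2, 4, 4, 927]
[2, 4, 4]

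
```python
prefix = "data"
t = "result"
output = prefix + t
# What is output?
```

Trace:
`prefix = "data"` → prefix = 'data'
`t = "result"` → t = 'result'
`output = prefix + t` → output = 'dataresult'
So output = 'dataresult'

Answer: 'dataresult'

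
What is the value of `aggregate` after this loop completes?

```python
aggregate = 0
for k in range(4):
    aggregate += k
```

Sum of 0 to 3 = 6
`aggregate` takes the values: 0 → 1 → 3 → 6

Answer: 6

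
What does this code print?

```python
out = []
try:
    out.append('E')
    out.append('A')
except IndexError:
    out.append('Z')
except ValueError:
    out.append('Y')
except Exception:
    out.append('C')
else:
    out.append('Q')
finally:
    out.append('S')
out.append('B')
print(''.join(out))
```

Execution trace: 'E' (try body) → 'A' (try body, no exception) → 'Q' (else) → 'S' (finally) → 'B' (after the try/except). Output: EAQSB

Answer: EAQSB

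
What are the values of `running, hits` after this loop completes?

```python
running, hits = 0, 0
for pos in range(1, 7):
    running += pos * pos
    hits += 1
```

Sum of squares and count
`running, hits` takes the values: (0, 0) → (1, 0) → (1, 1) → (5, 1) → (5, 2) → (14, 2) → (14, 3) → (30, 3) → (30, 4) → (55, 4) → (55, 5) → (91, 5) → (91, 6)

Answer: 91, 6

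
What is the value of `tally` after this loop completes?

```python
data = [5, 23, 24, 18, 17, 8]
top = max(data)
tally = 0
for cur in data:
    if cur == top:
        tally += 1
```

Count of max value 24 in [5, 23, 24, 18, 17, 8]
`tally` takes the values: 0 → 1

Answer: 1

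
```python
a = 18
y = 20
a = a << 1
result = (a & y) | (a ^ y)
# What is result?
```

Trace:
`a = 18` → a = 18
`y = 20` → y = 20
`a = a << 1` → a = 36
`result = (a & y) | (a ^ y)` → result = 52
So result = 52

Answer: 52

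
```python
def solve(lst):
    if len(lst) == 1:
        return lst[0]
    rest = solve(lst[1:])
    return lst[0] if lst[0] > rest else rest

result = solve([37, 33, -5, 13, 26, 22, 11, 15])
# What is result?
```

Recursive max over [37, 33, -5, 13, 26, 22, 11, 15] = 37

Answer: 37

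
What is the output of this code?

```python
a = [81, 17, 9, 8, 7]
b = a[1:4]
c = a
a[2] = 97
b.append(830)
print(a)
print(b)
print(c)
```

Key concept: slice vs alias.
Step by step:
`a = [81, 17, 9, 8, 7]` → a = [81, 17, 9, 8, 7]
`b = a[1:4]` → b = [17, 9, 8]
`c = a` → c = [81, 17, 9, 8, 7] (same object as a)
`a[2] = 97` → a = [81, 17, 97, 8, 7] (same object as c); c = [81, 17, 97, 8, 7] (same object as a)
`b.append(830)` → b = [17, 9, 8, 830]
`print(a)` → prints [81, 17, 97, 8, 7]
`print(b)` → prints [17, 9, 8, 830]
`print(c)` → prints [81, 17, 97, 8, 7]

Answer:
[81, 17, 97, 8, 7]
[17, 9, 8, 830]
[81, 17, 97, 8, 7]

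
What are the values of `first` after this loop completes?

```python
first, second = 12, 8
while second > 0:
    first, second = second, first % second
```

GCD of 12 and 8
`first` takes the values: 12 → 8 → 4

Answer: 4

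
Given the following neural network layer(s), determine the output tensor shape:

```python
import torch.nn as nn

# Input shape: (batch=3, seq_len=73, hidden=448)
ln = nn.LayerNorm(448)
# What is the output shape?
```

Input: (3, 73, 448) -> Output: (3, 73, 448)

Answer: (3, 73, 448)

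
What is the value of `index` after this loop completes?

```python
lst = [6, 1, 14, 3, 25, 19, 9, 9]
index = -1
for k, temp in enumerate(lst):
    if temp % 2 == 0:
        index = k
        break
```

First even number index in [6, 1, 14, 3, 25, 19, 9, 9]
`index` takes the values: -1 → 0

Answer: 0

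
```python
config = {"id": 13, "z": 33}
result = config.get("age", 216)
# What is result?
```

Trace:
`config = {"id": 13, "z": 33}` → config = {'id': 13, 'z': 33}
`result = config.get("age", 216)` → result = 216
So result = 216

Answer: 216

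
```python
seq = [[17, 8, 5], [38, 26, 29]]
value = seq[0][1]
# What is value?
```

Trace:
`seq = [[17, 8, 5], [38, 26, 29]]` → seq = [[17, 8, 5], [38, 26, 29]]
`value = seq[0][1]` → value = 8
So value = 8

Answer: 8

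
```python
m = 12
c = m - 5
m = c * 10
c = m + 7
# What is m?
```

Trace:
`m = 12` → m = 12
`c = m - 5` → c = 7
`m = c * 10` → m = 70
`c = m + 7` → c = 77
So m = 70

Answer: 70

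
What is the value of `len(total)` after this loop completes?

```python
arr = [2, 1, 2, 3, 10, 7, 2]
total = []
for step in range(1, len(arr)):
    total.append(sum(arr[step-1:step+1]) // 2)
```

Number of 2-element averages
`total` takes the values: [] → [1] → [1, 1] → [1, 1, 2] → [1, 1, 2, 6] → [1, 1, 2, 6, 8] → [1, 1, 2, 6, 8, 4]
So `len(total)` = 6

Answer: 6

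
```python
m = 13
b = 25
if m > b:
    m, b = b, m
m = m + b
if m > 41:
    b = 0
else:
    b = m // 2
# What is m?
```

Trace:
`m = 13` → m = 13
`b = 25` → b = 25
`if m > b: ...` → m > b is False → no variable changes
`m = m + b` → m = 38
`if m > 41: ...` → m > 41 is False, take else branch → b = 19
So m = 38

Answer: 38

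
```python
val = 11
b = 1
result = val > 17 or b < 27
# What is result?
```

Trace:
`val = 11` → val = 11
`b = 1` → b = 1
`result = val > 17 or b < 27` → result = True
So result = True

Answer: True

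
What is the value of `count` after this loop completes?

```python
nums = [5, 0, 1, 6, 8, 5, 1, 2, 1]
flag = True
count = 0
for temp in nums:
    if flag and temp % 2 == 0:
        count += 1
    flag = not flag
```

Count even values at even positions
`count` takes the values: 0 → 1

Answer: 1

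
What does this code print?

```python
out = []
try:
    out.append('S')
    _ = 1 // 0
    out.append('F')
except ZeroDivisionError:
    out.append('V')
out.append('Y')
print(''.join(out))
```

Execution trace: 'S' (try body) → 'V' (except ZeroDivisionError) → 'Y' (after the try/except). Output: SVY

Answer: SVY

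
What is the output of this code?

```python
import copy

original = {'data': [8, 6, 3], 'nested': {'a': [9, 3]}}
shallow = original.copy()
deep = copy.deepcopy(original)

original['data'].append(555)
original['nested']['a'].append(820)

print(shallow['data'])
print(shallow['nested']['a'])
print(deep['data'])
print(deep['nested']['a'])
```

Key concept: comparing shallow vs deep copy.
Step by step:
`original = {'data': [8, 6, 3], 'nested': {'a': [9, 3]}}` → original = {'data': [8, 6, 3], 'nested': {'a': [9, 3]}}
`shallow = original.copy()` → shallow = {'data': [8, 6, 3], 'nested': {'a': [9, 3]}}
`deep = copy.deepcopy(original)` → deep = {'data': [8, 6, 3], 'nested': {'a': [9, 3]}}
`original['data'].append(555)` → original = {'data': [8, 6, 3, 555], 'nested': {'a': [9, 3]}}; shallow = {'data': [8, 6, 3, 555], 'nested': {'a': [9, 3]}}
`original['nested']['a'].append(820)` → original = {'data': [8, 6, 3, 555], 'nested': {'a': [9, 3, 820]}}; shallow = {'data': [8, 6, 3, 555], 'nested': {'a': [9, 3, 820]}}
`print(shallow['data'])` → prints [8, 6, 3, 555]
`print(shallow['nested']['a'])` → prints [9, 3, 820]
`print(deep['data'])` → prints [8, 6, 3]
`print(deep['nested']['a'])` → prints [9, 3]

Answer:
[8, 6, 3, 555]
[9, 3, 820]
[8, 6, 3]
[9, 3]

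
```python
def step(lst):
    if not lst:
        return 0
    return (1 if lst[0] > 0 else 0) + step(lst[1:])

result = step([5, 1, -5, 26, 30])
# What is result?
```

Count of positive elements in [5, 1, -5, 26, 30] = 4

Answer: 4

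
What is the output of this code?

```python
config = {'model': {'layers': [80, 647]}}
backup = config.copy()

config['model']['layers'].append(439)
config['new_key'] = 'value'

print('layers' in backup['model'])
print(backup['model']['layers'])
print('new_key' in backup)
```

Key concept: shallow copy gotcha with nested dict.
Step by step:
`config = {'model': {'layers': [80, 647]}}` → config = {'model': {'layers': [80, 647]}}
`backup = config.copy()` → backup = {'model': {'layers': [80, 647]}}
`config['model']['layers'].append(439)` → config = {'model': {'layers': [80, 647, 439]}}; backup = {'model': {'layers': [80, 647, 439]}}
`config['new_key'] = 'value'` → config = {'model': {'layers': [80, 647, 439]}, 'new_key': 'value'}
`print('layers' in backup['model'])` → prints True
`print(backup['model']['layers'])` → prints [80, 647, 439]
`print('new_key' in backup)` → prints False

Answer:
True
[80, 647, 439]
False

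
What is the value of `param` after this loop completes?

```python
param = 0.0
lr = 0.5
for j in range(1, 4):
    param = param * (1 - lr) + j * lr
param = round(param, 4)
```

Moving average with lr=0.5
`param` takes the values: 0.0 → 0.5 → 1.25 → 2.125

Answer: 2.125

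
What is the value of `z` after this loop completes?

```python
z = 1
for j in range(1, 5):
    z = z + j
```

Start at 1, add 1 through 4
`z` takes the values: 1 → 2 → 4 → 7 → 11

Answer: 11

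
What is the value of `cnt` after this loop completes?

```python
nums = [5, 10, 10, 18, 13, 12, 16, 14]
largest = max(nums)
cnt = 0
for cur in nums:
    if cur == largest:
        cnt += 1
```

Count of max value 18 in [5, 10, 10, 18, 13, 12, 16, 14]
`cnt` takes the values: 0 → 1

Answer: 1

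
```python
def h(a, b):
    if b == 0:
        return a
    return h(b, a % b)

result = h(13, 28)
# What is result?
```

h(13, 28) -> h(28, 13) -> h(13, 2) -> h(2, 1) -> h(1, 0) -> 1

Answer: 1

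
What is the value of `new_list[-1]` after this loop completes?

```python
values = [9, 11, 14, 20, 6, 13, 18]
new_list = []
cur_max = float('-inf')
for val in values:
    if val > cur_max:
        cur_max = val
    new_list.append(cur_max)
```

Running max ends at 20
`new_list` takes the values: [] → [9] → [9, 11] → [9, 11, 14] → [9, 11, 14, 20] → [9, 11, 14, 20, 20] → [9, 11, 14, 20, 20, 20] → [9, 11, 14, 20, 20, 20, 20]
So `new_list[-1]` = 20

Answer: 20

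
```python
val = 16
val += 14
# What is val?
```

Trace:
`val = 16` → val = 16
`val += 14` → val = 30
So val = 30

Answer: 30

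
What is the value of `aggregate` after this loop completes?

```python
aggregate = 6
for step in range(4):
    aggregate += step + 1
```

Start at 6, add 1 to 4 = 16
`aggregate` takes the values: 6 → 7 → 9 → 12 → 16

Answer: 16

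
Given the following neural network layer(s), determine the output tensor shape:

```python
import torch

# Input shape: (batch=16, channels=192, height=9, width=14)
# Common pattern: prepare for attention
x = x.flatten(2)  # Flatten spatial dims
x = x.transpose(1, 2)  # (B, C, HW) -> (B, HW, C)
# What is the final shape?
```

Input: (16, 192, 9, 14) -> after flatten(2): (16, 192, 126) -> Output: (16, 126, 192)

Answer: (16, 126, 192)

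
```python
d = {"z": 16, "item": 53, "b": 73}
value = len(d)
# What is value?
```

Trace:
`d = {"z": 16, "item": 53, "b": 73}` → d = {'z': 16, 'item': 53, 'b': 73}
`value = len(d)` → value = 3
So value = 3

Answer: 3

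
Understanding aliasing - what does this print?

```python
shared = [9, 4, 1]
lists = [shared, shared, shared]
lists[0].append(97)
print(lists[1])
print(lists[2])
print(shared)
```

Key concept: list of same reference.
Step by step:
`shared = [9, 4, 1]` → shared = [9, 4, 1]
`lists = [shared, shared, shared]` → lists = [[9, 4, 1], [9, 4, 1], [9, 4, 1]]
`lists[0].append(97)` → shared = [9, 4, 1, 97]; lists = [[9, 4, 1, 97], [9, 4, 1, 97], [9, 4, 1, 97]]
`print(lists[1])` → prints [9, 4, 1, 97]
`print(lists[2])` → prints [9, 4, 1, 97]
`print(shared)` → prints [9, 4, 1, 97]

Answer:
[9, 4, 1, 97]
[9, 4, 1, 97]
[9, 4, 1, 97]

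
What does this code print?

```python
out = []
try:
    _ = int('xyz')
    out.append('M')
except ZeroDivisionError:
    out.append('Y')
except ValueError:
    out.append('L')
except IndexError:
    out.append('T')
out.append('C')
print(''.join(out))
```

Execution trace: 'L' (except ValueError) → 'C' (after the try/except). Output: LC

Answer: LC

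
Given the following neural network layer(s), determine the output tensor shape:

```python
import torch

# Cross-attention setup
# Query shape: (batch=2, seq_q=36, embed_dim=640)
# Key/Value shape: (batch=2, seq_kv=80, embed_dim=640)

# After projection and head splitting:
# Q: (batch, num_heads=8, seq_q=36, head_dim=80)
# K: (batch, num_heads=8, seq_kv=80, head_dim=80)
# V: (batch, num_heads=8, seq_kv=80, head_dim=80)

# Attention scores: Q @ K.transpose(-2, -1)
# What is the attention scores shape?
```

Input: (2, 36, 640) -> Output: (2, 8, 36, 80)

Answer: (2, 8, 36, 80)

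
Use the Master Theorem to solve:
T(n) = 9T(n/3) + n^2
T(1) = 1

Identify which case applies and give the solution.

a=9, b=3, f(n)=n^2. log_3(9) = 2. Since c=2 = 2, Case 2 applies: T(n) = Θ(n^log_b(a) · log n) = O(n^2 log n).

Answer: O(n^2 log n) - Case 2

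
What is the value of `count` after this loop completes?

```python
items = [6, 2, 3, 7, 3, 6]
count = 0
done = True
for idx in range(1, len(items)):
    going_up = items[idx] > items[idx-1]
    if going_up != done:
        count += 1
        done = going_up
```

Count direction changes in [6, 2, 3, 7, 3, 6]
`count` takes the values: 0 → 1 → 2 → 3 → 4

Answer: 4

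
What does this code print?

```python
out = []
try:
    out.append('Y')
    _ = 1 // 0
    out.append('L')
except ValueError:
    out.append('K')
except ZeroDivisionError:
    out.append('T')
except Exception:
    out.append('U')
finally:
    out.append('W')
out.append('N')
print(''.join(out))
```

Execution trace: 'Y' (try body) → 'T' (except ZeroDivisionError) → 'W' (finally) → 'N' (after the try/except). Output: YTWN

Answer: YTWN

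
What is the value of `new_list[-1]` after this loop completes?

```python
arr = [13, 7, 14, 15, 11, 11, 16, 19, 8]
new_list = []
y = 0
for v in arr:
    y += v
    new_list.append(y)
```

Cumulative sum ends at 114
`new_list` takes the values: [] → [13] → [13, 20] → [13, 20, 34] → [13, 20, 34, 49] → [13, 20, 34, 49, 60] → [13, 20, 34, 49, 60, 71] → [13, 20, 34, 49, 60, 71, 87] → [13, 20, 34, 49, 60, 71, 87, 106] → [13, 20, 34, 49, 60, 71, 87, 106, 114]
So `new_list[-1]` = 114

Answer: 114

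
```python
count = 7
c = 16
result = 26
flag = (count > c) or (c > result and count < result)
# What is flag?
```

Trace:
`count = 7` → count = 7
`c = 16` → c = 16
`result = 26` → result = 26
`flag = (count > c) or (c > result and count < result)` → flag = False
So flag = False

Answer: False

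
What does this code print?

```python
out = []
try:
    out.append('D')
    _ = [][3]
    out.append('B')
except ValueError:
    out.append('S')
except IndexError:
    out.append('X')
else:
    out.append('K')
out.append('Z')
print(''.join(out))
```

Execution trace: 'D' (try body) → 'X' (except IndexError) → 'Z' (after the try/except). Output: DXZ

Answer: DXZ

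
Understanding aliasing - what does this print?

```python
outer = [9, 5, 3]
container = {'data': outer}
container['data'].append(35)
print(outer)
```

Key concept: dict holds reference to list.
Step by step:
`outer = [9, 5, 3]` → outer = [9, 5, 3]
`container = {'data': outer}` → container = {'data': [9, 5, 3]}
`container['data'].append(35)` → outer = [9, 5, 3, 35]; container = {'data': [9, 5, 3, 35]}
`print(outer)` → prints [9, 5, 3, 35]

Answer: [9, 5, 3, 35]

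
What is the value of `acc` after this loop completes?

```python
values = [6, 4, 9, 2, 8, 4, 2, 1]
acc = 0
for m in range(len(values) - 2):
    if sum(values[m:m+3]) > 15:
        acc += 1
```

Count windows with sum > 15
`acc` takes the values: 0 → 1 → 2

Answer: 2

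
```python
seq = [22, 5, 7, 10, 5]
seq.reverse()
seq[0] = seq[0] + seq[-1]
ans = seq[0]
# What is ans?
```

Trace:
`seq = [22, 5, 7, 10, 5]` → seq = [22, 5, 7, 10, 5]
`seq.reverse()` → seq = [5, 10, 7, 5, 22]
`seq[0] = seq[0] + seq[-1]` → seq = [27, 10, 7, 5, 22]
`ans = seq[0]` → ans = 27
So ans = 27

Answer: 27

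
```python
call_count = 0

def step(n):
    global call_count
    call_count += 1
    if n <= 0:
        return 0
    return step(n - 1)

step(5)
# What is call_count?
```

Linear recursion stepping by 1: 6 calls from n=5 down to ≤0.

Answer: 6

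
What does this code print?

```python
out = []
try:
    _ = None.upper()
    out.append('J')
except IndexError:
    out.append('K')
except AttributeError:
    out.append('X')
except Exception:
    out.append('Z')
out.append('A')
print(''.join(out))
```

Execution trace: 'X' (except AttributeError) → 'A' (after the try/except). Output: XA

Answer: XA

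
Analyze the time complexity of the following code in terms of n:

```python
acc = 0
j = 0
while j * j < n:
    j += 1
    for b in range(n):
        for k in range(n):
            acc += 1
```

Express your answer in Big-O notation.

Each loop level contributes: √n × n × n. Multiplying the contributions gives O(n^2√n).

Answer: O(n^2√n)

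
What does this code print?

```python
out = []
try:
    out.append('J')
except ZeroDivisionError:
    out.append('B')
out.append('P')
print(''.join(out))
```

Execution trace: 'J' (try body, no exception) → 'P' (after the try/except). Output: JP

Answer: JP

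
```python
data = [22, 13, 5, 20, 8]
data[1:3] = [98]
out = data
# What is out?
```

Trace:
`data = [22, 13, 5, 20, 8]` → data = [22, 13, 5, 20, 8]
`data[1:3] = [98]` → data = [22, 98, 20, 8]
`out = data` → out = [22, 98, 20, 8]
So out = [22, 98, 20, 8]

Answer: [22, 98, 20, 8]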